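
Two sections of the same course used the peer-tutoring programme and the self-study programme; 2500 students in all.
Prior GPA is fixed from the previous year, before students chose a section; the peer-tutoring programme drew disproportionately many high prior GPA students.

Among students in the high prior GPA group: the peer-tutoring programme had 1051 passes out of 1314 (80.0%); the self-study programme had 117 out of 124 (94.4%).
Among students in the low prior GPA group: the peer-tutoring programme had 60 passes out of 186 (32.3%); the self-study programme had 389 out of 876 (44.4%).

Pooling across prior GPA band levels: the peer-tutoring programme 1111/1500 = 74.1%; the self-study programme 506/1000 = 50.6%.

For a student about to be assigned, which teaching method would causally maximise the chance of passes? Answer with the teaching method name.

the self-study programme

the self-study programme is higher inside every prior GPA band stratum but the peer-tutoring programme is higher in aggregate. Whether to stratify depends on how prior GPA band relates to the teaching method.
Nothing the teaching method does changes prior GPA band; the imbalance is an allocation artefact. With prior GPA band also predicting the outcome, the pooled figure is confounded, and the within-stratum comparison is the causal one.
Within each level — high prior GPA: 80.0% vs 94.4%; low prior GPA: 32.3% vs 44.4% — the self-study programme is higher every time.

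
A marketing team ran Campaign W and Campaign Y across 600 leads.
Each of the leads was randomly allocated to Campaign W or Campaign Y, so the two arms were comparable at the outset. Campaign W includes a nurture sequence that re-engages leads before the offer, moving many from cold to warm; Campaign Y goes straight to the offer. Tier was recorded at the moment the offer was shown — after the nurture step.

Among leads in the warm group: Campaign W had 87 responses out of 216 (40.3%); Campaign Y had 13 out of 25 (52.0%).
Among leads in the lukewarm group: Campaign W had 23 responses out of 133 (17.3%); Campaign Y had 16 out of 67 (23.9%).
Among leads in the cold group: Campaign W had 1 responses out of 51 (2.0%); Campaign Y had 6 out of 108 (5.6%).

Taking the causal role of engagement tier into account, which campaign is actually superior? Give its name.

Because the campaign influences engagement tier, engagement tier is a post-treatment mediator, not a confounder. Stratifying on it would bias the estimate; the causal effect is the crude pooled difference.
Pooled: Campaign W 27.8% vs Campaign Y 17.5%; Campaign W is higher overall.

Campaign W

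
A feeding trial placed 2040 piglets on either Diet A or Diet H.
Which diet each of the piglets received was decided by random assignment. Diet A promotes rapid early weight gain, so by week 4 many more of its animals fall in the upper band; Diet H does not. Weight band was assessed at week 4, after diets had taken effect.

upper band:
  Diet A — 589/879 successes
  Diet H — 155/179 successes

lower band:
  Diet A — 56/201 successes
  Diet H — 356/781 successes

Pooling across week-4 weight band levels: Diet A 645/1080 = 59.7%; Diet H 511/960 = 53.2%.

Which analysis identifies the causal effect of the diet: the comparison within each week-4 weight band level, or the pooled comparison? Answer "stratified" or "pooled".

Week-4 weight band is recorded after the diet and is itself shifted by it — it sits on the causal path from diet to outcome. Conditioning on a mediator would strip out part of the effect we want; the pooled comparison gives the total causal effect.
Pooled: Diet A 59.7% vs Diet H 53.2%; Diet A is higher overall.

pooled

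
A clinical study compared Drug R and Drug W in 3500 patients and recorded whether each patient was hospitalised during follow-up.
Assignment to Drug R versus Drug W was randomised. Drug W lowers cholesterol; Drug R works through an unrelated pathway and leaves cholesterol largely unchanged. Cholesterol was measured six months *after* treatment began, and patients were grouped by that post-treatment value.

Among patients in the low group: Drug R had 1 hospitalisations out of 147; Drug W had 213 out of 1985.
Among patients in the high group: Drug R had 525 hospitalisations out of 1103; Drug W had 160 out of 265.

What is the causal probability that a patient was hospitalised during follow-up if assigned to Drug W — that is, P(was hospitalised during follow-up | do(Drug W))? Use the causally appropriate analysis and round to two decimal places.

0.17

Drug R is lower inside every cholesterol stratum but Drug W is lower in aggregate. Whether to stratify depends on how cholesterol relates to the drug.
Stratifying would compare drugs among patients the drugs themselves sorted into cholesterol groups — a form of selection on an intermediate. The unconditioned pooled rates give the total causal effect.
So P(outcome | do(Drug W)) is just the pooled rate for Drug W: 373/2250 = 0.166.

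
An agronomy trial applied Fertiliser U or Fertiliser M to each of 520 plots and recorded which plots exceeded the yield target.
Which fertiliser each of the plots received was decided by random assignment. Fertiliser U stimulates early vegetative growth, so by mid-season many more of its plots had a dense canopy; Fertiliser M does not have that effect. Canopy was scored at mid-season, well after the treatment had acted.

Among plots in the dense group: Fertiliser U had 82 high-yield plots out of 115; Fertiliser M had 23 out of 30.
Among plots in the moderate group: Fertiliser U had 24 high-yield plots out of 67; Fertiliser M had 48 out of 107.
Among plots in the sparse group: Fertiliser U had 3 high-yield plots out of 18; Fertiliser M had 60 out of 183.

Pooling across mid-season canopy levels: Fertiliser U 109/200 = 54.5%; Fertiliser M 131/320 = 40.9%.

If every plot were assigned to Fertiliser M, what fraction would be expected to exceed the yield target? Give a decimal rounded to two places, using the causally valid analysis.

Mid-season canopy here is a post-treatment variable shaped by the fertiliser; conditioning on it would introduce bias rather than remove it. The overall comparison is the causal one.
So P(outcome | do(Fertiliser M)) is just the pooled rate for Fertiliser M: 131/320 = 0.409.

0.41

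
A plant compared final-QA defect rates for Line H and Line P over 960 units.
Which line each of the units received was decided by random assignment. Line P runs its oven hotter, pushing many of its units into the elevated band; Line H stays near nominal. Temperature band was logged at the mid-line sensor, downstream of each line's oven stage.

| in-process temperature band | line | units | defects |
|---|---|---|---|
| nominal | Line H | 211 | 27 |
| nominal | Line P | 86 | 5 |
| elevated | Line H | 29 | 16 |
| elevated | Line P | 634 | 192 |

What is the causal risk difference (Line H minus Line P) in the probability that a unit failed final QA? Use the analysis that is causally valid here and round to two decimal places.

The in-process temperature band-specific comparison favours Line P throughout, but the pooled figures favour Line H. The question is whether to condition on in-process temperature band.
In-process temperature band is downstream of the line. One should not condition on a consequence of treatment, so the overall rates are the right comparison.
The causal difference is the pooled difference: 0.179 − 0.274 = -0.094.

-0.09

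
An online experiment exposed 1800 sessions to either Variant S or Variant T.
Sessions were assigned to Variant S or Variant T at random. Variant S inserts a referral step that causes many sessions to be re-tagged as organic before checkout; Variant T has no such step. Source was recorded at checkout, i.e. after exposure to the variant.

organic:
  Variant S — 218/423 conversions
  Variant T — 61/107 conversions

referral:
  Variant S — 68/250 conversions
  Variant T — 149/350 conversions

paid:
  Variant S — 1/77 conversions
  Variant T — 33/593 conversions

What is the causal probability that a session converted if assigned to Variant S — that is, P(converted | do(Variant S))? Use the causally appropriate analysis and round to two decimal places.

Traffic source lies on the pathway variant → traffic source → outcome, so adjusting for it blocks the indirect effect. For the total causal effect of variant, use the unadjusted pooled rates.
So P(outcome | do(Variant S)) is just the pooled rate for Variant S: 287/750 = 0.383.

0.38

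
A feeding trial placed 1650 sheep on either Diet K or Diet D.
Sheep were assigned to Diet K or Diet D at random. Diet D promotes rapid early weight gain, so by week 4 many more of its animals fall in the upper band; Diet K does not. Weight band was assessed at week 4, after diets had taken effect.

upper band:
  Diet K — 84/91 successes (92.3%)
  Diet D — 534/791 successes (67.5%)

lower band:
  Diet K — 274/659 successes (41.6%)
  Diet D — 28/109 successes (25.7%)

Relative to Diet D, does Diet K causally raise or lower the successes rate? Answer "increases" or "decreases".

The week-4 weight band-specific comparison favours Diet K throughout, but the pooled figures favour Diet D. The question is whether to condition on week-4 weight band.
Week-4 weight band lies on the pathway diet → week-4 weight band → outcome, so adjusting for it blocks the indirect effect. For the total causal effect of diet, use the unadjusted pooled rates.
Pooled: Diet K 47.7% vs Diet D 62.4%; Diet D is higher overall.

decreases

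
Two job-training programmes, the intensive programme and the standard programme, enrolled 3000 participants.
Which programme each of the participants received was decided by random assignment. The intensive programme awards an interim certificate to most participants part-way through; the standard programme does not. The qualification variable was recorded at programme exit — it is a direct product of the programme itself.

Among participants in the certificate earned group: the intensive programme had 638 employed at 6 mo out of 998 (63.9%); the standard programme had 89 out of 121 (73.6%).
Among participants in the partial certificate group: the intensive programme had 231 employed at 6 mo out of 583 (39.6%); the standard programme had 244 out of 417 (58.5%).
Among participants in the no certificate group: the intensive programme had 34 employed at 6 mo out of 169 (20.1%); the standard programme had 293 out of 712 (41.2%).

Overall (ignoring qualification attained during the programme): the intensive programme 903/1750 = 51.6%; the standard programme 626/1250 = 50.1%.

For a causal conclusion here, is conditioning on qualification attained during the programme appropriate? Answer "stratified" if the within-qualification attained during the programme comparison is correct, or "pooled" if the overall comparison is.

pooled

Because the programme influences qualification attained during the programme, qualification attained during the programme is a post-treatment mediator, not a confounder. Stratifying on it would bias the estimate; the causal effect is the crude pooled difference.
Pooled: the intensive programme 51.6% vs the standard programme 50.1%; the intensive programme is higher overall.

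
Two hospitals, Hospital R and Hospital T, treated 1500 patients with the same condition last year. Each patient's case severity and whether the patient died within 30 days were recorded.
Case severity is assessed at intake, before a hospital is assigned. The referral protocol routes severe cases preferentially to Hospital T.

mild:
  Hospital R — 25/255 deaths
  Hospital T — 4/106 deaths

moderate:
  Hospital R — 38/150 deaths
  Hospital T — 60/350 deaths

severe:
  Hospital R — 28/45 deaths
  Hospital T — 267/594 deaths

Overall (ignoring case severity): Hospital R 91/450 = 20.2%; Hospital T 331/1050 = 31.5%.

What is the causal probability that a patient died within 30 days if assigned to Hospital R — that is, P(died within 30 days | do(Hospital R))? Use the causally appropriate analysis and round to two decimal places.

0.37

Nothing the hospital does changes case severity; the imbalance is an allocation artefact. With case severity also predicting the outcome, the pooled figure is confounded, and the within-stratum comparison is the causal one.
Standardising Hospital R to the population case severity mix: 0.241·25/255 + 0.333·38/150 + 0.426·28/45 = 0.373.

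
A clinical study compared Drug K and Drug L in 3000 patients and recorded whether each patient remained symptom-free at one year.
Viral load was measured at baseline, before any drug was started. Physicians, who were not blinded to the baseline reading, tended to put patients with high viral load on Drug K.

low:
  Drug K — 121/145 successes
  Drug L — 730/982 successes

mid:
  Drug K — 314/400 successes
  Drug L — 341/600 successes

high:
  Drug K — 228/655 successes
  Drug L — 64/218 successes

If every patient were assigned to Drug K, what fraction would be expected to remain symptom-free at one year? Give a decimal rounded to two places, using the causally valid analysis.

0.68

Nothing the drug does changes viral load; the imbalance is an allocation artefact. With viral load also predicting the outcome, the pooled figure is confounded, and the within-stratum comparison is the causal one.
Standardising Drug K to the population viral load mix: 0.376·121/145 + 0.333·314/400 + 0.291·228/655 = 0.676.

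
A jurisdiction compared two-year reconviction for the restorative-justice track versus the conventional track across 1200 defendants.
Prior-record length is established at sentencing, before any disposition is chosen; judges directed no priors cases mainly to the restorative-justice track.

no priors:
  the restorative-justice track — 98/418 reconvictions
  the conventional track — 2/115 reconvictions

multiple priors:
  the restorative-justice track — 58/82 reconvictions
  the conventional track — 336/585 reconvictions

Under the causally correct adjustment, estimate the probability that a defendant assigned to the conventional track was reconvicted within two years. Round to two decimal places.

0.33

Within every prior-record length level the conventional track has the lower rate, yet pooled the restorative-justice track does — Simpson's reversal.
Prior-record length is set before the disposition has any effect — it is not caused by the disposition — and it independently drives the outcome. That makes it a confounder, so the causal comparison is within prior-record length levels.
Standardising the conventional track to the population prior-record length mix: 0.444·2/115 + 0.556·336/585 = 0.327.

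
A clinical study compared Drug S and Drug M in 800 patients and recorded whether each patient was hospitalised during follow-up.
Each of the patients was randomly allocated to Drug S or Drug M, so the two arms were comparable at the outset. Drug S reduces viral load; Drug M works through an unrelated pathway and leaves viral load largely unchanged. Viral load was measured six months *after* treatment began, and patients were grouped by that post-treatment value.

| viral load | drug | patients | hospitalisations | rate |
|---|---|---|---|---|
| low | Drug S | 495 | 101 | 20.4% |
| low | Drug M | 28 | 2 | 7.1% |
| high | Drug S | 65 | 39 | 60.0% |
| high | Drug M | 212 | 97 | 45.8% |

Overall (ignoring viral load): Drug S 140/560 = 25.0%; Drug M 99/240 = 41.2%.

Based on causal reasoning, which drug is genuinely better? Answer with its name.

Drug S

Drug M is lower inside every viral load stratum but Drug S is lower in aggregate. Whether to stratify depends on how viral load relates to the drug.
Viral load here is a post-treatment variable shaped by the drug; conditioning on it would introduce bias rather than remove it. The overall comparison is the causal one.
Pooled: Drug S 25.0% vs Drug M 41.2%; Drug S is lower overall.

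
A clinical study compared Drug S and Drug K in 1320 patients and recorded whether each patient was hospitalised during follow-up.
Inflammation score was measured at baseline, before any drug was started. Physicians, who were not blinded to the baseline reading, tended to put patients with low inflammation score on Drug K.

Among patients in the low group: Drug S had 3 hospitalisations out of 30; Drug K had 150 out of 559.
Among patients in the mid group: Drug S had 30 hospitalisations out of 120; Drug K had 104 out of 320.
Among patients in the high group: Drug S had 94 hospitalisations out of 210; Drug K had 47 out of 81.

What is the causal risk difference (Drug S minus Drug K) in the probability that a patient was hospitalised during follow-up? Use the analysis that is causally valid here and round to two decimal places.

The stratified and pooled comparisons disagree (Drug S wins within each inflammation score; Drug K wins overall), so the answer turns on the causal role of inflammation score.
Inflammation score satisfies the back-door criterion: it is not a descendant of the drug, and it blocks the spurious path from drug to outcome. Adjusting for it (i.e., using the within-inflammation score rates) gives the causal effect.
Adjusting over the population distribution of inflammation score: 0.446·(0.100−0.268) + 0.333·(0.250−0.325) + 0.220·(0.448−0.580) = -0.129.

-0.13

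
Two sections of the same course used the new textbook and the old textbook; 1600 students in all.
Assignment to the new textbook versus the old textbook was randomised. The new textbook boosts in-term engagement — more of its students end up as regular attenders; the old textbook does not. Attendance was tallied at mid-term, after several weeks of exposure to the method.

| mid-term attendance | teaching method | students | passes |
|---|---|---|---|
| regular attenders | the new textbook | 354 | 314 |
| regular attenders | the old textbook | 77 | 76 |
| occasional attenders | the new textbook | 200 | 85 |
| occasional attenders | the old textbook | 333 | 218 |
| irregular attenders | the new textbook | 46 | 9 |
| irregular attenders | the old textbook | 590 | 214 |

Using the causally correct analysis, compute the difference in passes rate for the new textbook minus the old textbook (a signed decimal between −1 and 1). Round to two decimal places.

The mid-term attendance-specific comparison favours the old textbook throughout, but the pooled figures favour the new textbook. The question is whether to condition on mid-term attendance.
Because the teaching method influences mid-term attendance, mid-term attendance is a post-treatment mediator, not a confounder. Stratifying on it would bias the estimate; the causal effect is the crude pooled difference.
The causal difference is the pooled difference: 0.680 − 0.508 = +0.172.

+0.17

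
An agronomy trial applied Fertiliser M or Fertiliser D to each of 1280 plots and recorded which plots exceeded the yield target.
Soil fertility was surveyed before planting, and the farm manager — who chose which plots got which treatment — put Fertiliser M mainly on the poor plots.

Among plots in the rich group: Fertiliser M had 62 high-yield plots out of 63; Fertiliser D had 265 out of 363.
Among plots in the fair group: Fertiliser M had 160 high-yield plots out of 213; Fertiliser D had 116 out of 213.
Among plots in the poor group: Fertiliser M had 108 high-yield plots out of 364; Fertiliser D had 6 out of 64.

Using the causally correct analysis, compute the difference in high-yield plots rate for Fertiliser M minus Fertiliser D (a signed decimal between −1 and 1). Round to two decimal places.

Here soil fertility is a common cause — it drives both which fertiliser a case falls under and the outcome. The crude comparison mixes populations; the stratum-specific rates are the causally relevant ones.
Adjusting over the population distribution of soil fertility: 0.333·(0.984−0.730) + 0.333·(0.751−0.545) + 0.334·(0.297−0.094) = +0.221.

+0.22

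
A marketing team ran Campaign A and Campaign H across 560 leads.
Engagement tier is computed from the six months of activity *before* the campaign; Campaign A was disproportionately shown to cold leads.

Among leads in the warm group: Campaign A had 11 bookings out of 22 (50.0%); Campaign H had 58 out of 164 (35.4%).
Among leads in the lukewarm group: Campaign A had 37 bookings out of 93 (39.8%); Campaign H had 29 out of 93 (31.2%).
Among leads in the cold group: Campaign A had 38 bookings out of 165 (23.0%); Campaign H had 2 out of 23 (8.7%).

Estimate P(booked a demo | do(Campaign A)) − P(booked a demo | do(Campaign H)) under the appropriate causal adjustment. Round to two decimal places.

+0.13

Engagement tier differs across campaigns for reasons unrelated to any effect of the campaign itself, and it separately predicts the outcome — a classic confounder. We must compare within engagement tier levels.
Adjusting over the population distribution of engagement tier: 0.332·(0.500−0.354) + 0.332·(0.398−0.312) + 0.336·(0.230−0.087) = +0.125.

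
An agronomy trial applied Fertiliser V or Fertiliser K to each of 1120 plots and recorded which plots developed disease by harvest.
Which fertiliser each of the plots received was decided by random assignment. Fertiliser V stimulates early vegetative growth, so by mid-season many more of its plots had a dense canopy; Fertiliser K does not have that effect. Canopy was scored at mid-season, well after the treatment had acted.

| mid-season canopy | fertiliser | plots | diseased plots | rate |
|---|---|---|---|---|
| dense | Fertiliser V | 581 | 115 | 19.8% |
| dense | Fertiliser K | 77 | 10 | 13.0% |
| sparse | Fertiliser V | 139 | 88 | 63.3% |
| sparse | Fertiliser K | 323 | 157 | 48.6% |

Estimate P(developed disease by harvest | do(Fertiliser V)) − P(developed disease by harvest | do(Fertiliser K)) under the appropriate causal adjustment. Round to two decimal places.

Mid-season canopy lies on the pathway fertiliser → mid-season canopy → outcome, so adjusting for it blocks the indirect effect. For the total causal effect of fertiliser, use the unadjusted pooled rates.
The causal difference is the pooled difference: 0.282 − 0.417 = -0.136.

-0.14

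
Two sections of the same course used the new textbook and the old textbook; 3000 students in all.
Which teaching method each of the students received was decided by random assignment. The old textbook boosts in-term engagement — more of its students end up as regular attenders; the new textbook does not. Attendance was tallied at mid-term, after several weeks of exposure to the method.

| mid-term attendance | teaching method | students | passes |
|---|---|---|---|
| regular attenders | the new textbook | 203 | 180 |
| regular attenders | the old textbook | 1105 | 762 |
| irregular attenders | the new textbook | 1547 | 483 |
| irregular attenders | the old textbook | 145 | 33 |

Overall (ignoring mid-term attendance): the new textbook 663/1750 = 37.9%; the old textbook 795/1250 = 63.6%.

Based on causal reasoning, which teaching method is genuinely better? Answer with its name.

the old textbook

Because the teaching method influences mid-term attendance, mid-term attendance is a post-treatment mediator, not a confounder. Stratifying on it would bias the estimate; the causal effect is the crude pooled difference.
Pooled: the new textbook 37.9% vs the old textbook 63.6%; the old textbook is higher overall.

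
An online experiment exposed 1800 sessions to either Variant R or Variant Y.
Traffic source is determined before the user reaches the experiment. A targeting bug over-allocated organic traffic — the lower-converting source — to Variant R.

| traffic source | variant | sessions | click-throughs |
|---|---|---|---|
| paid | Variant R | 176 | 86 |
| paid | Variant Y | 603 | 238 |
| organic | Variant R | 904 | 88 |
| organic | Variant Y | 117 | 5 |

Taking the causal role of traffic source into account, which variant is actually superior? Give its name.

Within every traffic source level Variant R has the higher rate, yet pooled Variant Y does — Simpson's reversal.
Nothing the variant does changes traffic source; the imbalance is an allocation artefact. With traffic source also predicting the outcome, the pooled figure is confounded, and the within-stratum comparison is the causal one.
Within each level — paid: 48.9% vs 39.5%; organic: 9.7% vs 4.3% — Variant R is higher every time.

Variant R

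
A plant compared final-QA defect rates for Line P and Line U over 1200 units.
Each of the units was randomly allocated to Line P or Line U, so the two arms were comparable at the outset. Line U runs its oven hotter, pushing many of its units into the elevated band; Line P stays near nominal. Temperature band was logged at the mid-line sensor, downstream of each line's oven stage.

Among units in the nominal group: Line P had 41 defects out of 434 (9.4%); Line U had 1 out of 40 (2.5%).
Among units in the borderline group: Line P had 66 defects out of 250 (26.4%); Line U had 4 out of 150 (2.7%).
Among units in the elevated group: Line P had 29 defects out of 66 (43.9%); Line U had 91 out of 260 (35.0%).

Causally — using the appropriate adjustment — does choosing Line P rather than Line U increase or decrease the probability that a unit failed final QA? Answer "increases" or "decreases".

decreases

Stratifying would compare lines among units the lines themselves sorted into in-process temperature band groups — a form of selection on an intermediate. The unconditioned pooled rates give the total causal effect.
Pooled: Line P 18.1% vs Line U 21.3%; Line P is lower overall.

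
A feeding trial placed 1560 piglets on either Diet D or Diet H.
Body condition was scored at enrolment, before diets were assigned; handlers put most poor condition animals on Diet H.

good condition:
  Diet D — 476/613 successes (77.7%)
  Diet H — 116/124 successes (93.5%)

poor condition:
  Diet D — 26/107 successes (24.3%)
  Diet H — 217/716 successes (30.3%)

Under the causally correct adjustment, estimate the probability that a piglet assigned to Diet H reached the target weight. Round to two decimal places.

Diet H is higher inside every starting body condition stratum but Diet D is higher in aggregate. Whether to stratify depends on how starting body condition relates to the diet.
Starting body condition differs across diets for reasons unrelated to any effect of the diet itself, and it separately predicts the outcome — a classic confounder. We must compare within starting body condition levels.
Standardising Diet H to the population starting body condition mix: 0.472·116/124 + 0.528·217/716 = 0.602.

0.60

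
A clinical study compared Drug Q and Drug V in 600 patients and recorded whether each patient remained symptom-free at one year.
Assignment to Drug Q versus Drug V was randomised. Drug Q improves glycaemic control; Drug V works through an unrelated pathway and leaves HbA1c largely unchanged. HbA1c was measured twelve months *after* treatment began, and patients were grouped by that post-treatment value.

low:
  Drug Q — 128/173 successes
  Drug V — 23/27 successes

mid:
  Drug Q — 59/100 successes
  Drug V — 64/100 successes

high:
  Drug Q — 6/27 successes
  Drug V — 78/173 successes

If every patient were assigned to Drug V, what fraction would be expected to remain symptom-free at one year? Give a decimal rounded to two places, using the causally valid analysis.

HbA1c here is a post-treatment variable shaped by the drug; conditioning on it would introduce bias rather than remove it. The overall comparison is the causal one.
So P(outcome | do(Drug V)) is just the pooled rate for Drug V: 165/300 = 0.550.

0.55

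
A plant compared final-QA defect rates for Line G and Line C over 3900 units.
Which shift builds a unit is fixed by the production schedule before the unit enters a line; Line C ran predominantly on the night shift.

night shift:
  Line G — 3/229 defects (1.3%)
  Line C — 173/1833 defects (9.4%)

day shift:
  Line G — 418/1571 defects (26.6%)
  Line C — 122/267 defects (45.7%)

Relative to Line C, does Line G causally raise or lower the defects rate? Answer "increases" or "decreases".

The stratified and pooled comparisons disagree (Line G wins within each shift; Line C wins overall), so the answer turns on the causal role of shift.
Nothing the line does changes shift; the imbalance is an allocation artefact. With shift also predicting the outcome, the pooled figure is confounded, and the within-stratum comparison is the causal one.
Within each level — night shift: 1.3% vs 9.4%; day shift: 26.6% vs 45.7% — Line G is lower every time.

decreases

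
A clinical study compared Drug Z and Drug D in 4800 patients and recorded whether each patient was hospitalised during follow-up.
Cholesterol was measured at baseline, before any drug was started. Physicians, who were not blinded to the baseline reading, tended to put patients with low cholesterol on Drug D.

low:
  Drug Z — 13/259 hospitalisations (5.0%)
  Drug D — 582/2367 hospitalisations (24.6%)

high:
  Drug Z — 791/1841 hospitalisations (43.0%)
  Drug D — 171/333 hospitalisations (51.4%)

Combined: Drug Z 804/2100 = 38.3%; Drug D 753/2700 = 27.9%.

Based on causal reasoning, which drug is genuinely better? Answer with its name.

Since cholesterol is a pre-existing factor (not a product of the drug) and it affects the outcome on its own, it is a confounder. The stratified rates, not the pooled rate, identify the causal effect.
Within each level — low: 5.0% vs 24.6%; high: 43.0% vs 51.4% — Drug Z is lower every time.

Drug Z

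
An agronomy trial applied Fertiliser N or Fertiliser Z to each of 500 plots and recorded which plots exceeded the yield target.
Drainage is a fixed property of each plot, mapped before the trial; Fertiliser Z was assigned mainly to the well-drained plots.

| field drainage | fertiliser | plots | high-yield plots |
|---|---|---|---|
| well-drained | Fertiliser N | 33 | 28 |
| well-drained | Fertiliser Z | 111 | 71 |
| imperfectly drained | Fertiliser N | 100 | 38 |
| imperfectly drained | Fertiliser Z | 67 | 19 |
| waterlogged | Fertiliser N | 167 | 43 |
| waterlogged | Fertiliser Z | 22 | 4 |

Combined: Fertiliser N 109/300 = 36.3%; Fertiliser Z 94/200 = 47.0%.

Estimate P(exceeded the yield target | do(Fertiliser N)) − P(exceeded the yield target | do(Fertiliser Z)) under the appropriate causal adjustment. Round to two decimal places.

+0.12

Field drainage satisfies the back-door criterion: it is not a descendant of the fertiliser, and it blocks the spurious path from fertiliser to outcome. Adjusting for it (i.e., using the within-field drainage rates) gives the causal effect.
Adjusting over the population distribution of field drainage: 0.288·(0.848−0.640) + 0.334·(0.380−0.284) + 0.378·(0.257−0.182) = +0.121.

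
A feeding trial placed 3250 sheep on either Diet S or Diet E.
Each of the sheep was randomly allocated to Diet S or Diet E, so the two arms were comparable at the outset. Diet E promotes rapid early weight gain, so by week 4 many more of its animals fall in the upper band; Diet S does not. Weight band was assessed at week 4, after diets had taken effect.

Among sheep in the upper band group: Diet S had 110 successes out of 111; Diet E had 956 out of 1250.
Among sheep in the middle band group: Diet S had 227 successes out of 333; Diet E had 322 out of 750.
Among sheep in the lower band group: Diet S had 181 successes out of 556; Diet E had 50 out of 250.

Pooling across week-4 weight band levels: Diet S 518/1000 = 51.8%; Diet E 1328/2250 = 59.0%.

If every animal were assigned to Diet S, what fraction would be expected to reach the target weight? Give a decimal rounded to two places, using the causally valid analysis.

0.52

Within every week-4 weight band level Diet S has the higher rate, yet pooled Diet E does — Simpson's reversal.
Week-4 weight band here is a post-treatment variable shaped by the diet; conditioning on it would introduce bias rather than remove it. The overall comparison is the causal one.
So P(outcome | do(Diet S)) is just the pooled rate for Diet S: 518/1000 = 0.518.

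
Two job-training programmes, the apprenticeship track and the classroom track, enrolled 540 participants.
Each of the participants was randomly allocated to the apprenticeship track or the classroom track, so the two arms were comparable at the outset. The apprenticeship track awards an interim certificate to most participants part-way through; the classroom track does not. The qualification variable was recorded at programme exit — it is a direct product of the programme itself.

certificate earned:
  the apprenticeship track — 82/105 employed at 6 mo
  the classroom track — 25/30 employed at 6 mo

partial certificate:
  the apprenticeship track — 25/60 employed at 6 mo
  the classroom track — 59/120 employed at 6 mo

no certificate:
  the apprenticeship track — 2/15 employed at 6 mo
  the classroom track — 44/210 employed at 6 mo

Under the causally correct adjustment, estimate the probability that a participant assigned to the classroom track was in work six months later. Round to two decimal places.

Within every qualification attained during the programme level the classroom track has the higher rate, yet pooled the apprenticeship track does — Simpson's reversal.
Qualification attained during the programme is downstream of the programme. One should not condition on a consequence of treatment, so the overall rates are the right comparison.
So P(outcome | do(the classroom track)) is just the pooled rate for the classroom track: 128/360 = 0.356.

0.36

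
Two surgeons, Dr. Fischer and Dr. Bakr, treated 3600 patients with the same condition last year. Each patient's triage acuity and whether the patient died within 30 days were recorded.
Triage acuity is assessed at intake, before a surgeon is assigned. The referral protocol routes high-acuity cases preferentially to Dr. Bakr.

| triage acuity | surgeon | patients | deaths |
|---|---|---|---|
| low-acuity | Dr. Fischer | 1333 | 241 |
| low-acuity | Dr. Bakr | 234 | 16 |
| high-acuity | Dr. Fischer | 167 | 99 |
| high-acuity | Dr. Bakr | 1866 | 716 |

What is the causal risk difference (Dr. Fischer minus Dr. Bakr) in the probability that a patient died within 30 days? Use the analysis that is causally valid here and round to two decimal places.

+0.17

The triage acuity-specific comparison favours Dr. Bakr throughout, but the pooled figures favour Dr. Fischer. The question is whether to condition on triage acuity.
Triage acuity differs across surgeons for reasons unrelated to any effect of the surgeon itself, and it separately predicts the outcome — a classic confounder. We must compare within triage acuity levels.
Adjusting over the population distribution of triage acuity: 0.435·(0.181−0.068) + 0.565·(0.593−0.384) = +0.167.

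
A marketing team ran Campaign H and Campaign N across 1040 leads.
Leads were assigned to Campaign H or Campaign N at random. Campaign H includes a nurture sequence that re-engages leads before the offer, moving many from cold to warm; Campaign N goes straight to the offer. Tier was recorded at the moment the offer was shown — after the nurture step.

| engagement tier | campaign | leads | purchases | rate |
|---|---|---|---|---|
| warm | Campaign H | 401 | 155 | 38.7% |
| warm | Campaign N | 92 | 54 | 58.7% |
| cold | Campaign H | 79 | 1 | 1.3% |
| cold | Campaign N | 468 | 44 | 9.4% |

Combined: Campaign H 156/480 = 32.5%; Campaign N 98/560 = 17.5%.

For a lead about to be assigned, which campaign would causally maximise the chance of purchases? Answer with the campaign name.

Campaign H

Campaign N is higher inside every engagement tier stratum but Campaign H is higher in aggregate. Whether to stratify depends on how engagement tier relates to the campaign.
Engagement tier lies on the pathway campaign → engagement tier → outcome, so adjusting for it blocks the indirect effect. For the total causal effect of campaign, use the unadjusted pooled rates.
Pooled: Campaign H 32.5% vs Campaign N 17.5%; Campaign H is higher overall.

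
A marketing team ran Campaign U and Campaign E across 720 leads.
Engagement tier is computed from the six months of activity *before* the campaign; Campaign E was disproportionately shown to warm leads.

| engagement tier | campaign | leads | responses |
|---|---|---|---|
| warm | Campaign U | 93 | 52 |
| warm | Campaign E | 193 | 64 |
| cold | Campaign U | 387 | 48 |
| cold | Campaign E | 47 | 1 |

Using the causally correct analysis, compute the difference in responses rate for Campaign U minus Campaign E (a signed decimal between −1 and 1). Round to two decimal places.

+0.15

Since engagement tier is a pre-existing factor (not a product of the campaign) and it affects the outcome on its own, it is a confounder. The stratified rates, not the pooled rate, identify the causal effect.
Adjusting over the population distribution of engagement tier: 0.397·(0.559−0.332) + 0.603·(0.124−0.021) = +0.152.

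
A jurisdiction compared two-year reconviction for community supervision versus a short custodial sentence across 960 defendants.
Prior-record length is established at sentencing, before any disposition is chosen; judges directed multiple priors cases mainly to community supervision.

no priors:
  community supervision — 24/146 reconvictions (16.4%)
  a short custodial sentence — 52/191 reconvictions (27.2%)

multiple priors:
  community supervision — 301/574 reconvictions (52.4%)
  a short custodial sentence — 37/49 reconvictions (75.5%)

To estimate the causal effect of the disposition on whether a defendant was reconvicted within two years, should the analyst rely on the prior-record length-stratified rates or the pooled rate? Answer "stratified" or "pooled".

community supervision is lower inside every prior-record length stratum but a short custodial sentence is lower in aggregate. Whether to stratify depends on how prior-record length relates to the disposition.
Since prior-record length is a pre-existing factor (not a product of the disposition) and it affects the outcome on its own, it is a confounder. The stratified rates, not the pooled rate, identify the causal effect.
Within each level — no priors: 16.4% vs 27.2%; multiple priors: 52.4% vs 75.5% — community supervision is lower every time.

stratified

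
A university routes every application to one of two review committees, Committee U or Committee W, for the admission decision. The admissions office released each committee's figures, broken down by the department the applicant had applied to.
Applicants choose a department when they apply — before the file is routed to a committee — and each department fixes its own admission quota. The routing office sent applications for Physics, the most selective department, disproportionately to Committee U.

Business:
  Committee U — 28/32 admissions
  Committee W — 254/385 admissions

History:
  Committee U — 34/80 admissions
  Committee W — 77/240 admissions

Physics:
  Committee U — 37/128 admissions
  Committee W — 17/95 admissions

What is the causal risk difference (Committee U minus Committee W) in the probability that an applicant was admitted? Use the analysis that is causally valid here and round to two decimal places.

+0.15

Here department is a common cause — it drives both which review committee a case falls under and the outcome. The crude comparison mixes populations; the stratum-specific rates are the causally relevant ones.
Adjusting over the population distribution of department: 0.434·(0.875−0.660) + 0.333·(0.425−0.321) + 0.232·(0.289−0.179) = +0.154.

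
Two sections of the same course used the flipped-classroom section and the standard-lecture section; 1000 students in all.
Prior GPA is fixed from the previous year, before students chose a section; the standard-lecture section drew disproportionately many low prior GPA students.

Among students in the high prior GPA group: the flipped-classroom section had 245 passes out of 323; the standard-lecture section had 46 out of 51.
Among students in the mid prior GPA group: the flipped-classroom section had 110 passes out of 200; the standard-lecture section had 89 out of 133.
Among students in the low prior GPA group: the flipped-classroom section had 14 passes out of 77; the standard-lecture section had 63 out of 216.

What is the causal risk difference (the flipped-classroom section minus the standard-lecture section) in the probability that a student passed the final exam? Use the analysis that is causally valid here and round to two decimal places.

the standard-lecture section is higher inside every prior GPA band stratum but the flipped-classroom section is higher in aggregate. Whether to stratify depends on how prior GPA band relates to the teaching method.
Prior GPA band differs across teaching methods for reasons unrelated to any effect of the teaching method itself, and it separately predicts the outcome — a classic confounder. We must compare within prior GPA band levels.
Adjusting over the population distribution of prior GPA band: 0.374·(0.759−0.902) + 0.333·(0.550−0.669) + 0.293·(0.182−0.292) = -0.126.

-0.13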